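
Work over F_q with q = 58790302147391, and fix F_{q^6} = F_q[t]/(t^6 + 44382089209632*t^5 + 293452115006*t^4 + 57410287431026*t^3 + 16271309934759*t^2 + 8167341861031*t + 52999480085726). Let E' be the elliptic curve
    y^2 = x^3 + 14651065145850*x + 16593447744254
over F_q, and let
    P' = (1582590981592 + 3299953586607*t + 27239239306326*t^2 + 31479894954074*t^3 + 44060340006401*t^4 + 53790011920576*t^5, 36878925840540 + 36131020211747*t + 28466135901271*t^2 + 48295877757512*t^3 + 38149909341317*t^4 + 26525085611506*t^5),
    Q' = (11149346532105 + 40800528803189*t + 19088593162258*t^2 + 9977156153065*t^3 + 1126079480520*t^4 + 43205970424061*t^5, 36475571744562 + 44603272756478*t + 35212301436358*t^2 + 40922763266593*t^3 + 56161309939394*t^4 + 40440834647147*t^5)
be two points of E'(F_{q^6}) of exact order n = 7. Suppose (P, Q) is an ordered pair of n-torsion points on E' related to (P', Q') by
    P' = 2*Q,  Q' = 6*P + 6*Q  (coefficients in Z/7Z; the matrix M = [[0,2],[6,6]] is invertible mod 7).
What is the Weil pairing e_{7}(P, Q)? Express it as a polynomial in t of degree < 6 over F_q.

Alternating bilinearity on E[7] (values in mu_{7} in F_{58790302147391^6}) gives e(P',Q') = e(P,Q)^det(M).
0*6 - 2*6 = -12; reduced mod 7: det = 2, inverse 4.
n = 7 = (111)_2 (3 bits, wt 3); accumulate f_{7,P'}(Q'+S)/f_{7,P'}(S) along the 2-step ladder.
f_P(D_Q)/f_Q(D_P) = 53311878370637 + 22338821051137*t + 3648646839619*t^2 + 33551347611434*t^3 + 17968312278840*t^4 + 27917979095228*t^5.
Raise to 4: e(P,Q) = 23661736565509 + 49414612891149*t + 34315644303589*t^2 + 40459726929802*t^3 + 14610619314*t^4 + 16226235742795*t^5 in mu_{7}.

23661736565509 + 49414612891149*t + 34315644303589*t^2 + 40459726929802*t^3 + 14610619314*t^4 + 16226235742795*t^5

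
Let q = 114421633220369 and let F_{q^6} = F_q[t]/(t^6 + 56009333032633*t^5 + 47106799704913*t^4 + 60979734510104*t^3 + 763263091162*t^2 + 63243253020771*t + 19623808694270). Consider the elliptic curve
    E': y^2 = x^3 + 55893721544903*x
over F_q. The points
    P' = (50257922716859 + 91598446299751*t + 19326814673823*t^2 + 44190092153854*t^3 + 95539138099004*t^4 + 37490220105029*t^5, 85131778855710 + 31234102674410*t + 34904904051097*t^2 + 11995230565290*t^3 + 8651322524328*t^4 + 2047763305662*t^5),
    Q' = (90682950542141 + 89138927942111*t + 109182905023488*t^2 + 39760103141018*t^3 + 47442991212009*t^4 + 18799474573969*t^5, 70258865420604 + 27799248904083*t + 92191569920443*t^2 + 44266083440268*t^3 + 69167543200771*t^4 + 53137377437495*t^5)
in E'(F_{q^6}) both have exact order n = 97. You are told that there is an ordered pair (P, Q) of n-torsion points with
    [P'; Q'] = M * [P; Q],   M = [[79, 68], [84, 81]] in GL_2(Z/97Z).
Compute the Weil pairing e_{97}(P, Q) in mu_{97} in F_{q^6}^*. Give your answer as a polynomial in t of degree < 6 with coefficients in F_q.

29814219584482 + 12194721677819*t + 85002371041552*t^2 + 22981592180086*t^3 + 23925879685976*t^4 + 4403922623105*t^5

The 97-Weil pairing on E[97] over F_{114421633220369} is alternating-bilinear: e_{97}(P',Q') = e_{97}(P,Q)^det(M).
Hence e(P,Q) = e(P',Q')^{85} where 85 = 8^{-1} mod 97.
Build f_{97,P'} and f_{97,Q'} via the 7-bit ladder of 97=1100001_2; evaluate at shifted divisors; quotient in F_{114421633220369^6}.
The quotient is 66656091184916 + 94578313198473*t + 114150884139848*t^2 + 103840095893558*t^3 + 98250480607245*t^4 + 88223538079055*t^5.
e_{97}(P,Q) = (66656091184916 + 94578313198473*t + 114150884139848*t^2 + 103840095893558*t^3 + 98250480607245*t^4 + 88223538079055*t^5)^{85} = 29814219584482 + 12194721677819*t + 85002371041552*t^2 + 22981592180086*t^3 + 23925879685976*t^4 + 4403922623105*t^5.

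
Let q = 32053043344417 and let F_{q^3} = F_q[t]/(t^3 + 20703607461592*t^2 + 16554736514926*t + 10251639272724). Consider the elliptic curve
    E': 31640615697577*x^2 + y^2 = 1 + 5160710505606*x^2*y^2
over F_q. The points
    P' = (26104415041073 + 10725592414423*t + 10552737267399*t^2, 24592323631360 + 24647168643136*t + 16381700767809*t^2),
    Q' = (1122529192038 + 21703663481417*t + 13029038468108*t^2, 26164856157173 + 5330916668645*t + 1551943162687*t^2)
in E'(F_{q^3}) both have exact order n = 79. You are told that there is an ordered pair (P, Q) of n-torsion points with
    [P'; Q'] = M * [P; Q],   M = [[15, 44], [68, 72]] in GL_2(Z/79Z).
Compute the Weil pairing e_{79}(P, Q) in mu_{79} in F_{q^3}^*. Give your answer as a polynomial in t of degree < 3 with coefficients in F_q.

30263753095761 + 27584180948848*t + 27441008303321*t^2

e_{79} is bilinear + alternating on E[79], so e_{79}(15*P + 44*Q, 68*P + 72*Q) = e_{79}(P,Q)^(15*72-44*68).
So e_{79}(P,Q) = e_{79}(P',Q')^{74}, since 63*74 = 1 mod 79.
Map (x,y)_Ed via u=(1+y)/(1-y), v=(1+y)/((1-y)x) to Montgomery A=28580206339457,B=16134845906278; then to (a',b')=(539102311417,3598165368319).
n = 79 = (1001111)_2 (7 bits, wt 5); accumulate f_{79,P'}(Q'+S)/f_{79,P'}(S) along the 6-step ladder.
f_P(D_Q)/f_Q(D_P) = 19016461348184 + 22367210259805*t + 16322084749995*t^2.
Raise to 74: e(P,Q) = 30263753095761 + 27584180948848*t + 27441008303321*t^2 in mu_{79}.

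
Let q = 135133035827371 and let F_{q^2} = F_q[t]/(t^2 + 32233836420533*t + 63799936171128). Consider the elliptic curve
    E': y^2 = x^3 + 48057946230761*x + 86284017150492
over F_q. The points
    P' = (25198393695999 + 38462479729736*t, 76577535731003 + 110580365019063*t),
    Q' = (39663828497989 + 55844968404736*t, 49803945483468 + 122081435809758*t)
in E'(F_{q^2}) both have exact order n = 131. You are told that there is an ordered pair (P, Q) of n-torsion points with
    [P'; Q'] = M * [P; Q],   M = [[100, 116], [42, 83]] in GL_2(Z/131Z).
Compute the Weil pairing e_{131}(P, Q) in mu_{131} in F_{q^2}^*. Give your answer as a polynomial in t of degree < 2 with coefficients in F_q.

62153424186969 + 66797288258982*t

Alternating bilinearity on E[131] (values in mu_{131} in F_{135133035827371^2}) gives e(P',Q') = e(P,Q)^det(M).
det M = 100*83 - 116*42 = 3428 = 22 (mod 131); 22^{-1} = 6 (mod 131).
n = 131 = (10000011)_2 (8 bits, wt 3); accumulate f_{131,P'}(Q'+S)/f_{131,P'}(S) along the 7-step ladder.
f_P(D_Q)/f_Q(D_P) = 86359604297599 + 77091057236942*t.
e_{131}(P,Q) = (86359604297599 + 77091057236942*t)^{6} = 62153424186969 + 66797288258982*t.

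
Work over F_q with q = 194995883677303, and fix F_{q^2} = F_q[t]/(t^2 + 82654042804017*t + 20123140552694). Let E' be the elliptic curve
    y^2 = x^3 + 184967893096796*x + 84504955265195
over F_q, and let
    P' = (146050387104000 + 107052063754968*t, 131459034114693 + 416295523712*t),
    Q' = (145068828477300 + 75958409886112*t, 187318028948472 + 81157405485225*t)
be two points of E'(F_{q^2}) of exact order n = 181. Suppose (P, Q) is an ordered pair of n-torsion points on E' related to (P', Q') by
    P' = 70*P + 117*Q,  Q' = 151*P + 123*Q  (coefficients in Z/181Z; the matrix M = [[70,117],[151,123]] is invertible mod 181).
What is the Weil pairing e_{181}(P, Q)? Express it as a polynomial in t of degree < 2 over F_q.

Since e_{181}(P,P)=e_{181}(Q,Q)=1 and e_{181}(Q,P)=e_{181}(P,Q)^{-1}, expanding e_{181}(70*P + 117*Q,151*P + 123*Q) leaves e(P,Q)^det(M).
Hence e(P,Q) = e(P',Q')^{155} where 155 = 174^{-1} mod 181.
n = 181 = (10110101)_2 (8 bits, wt 5); accumulate f_{181,P'}(Q'+S)/f_{181,P'}(S) along the 7-step ladder.
e_{181}(P',Q') = 70245696089710 + 132540314292319*t.
Thus e_{181}(P,Q) = 85600181094356 + 37560659973161*t.

85600181094356 + 37560659973161*t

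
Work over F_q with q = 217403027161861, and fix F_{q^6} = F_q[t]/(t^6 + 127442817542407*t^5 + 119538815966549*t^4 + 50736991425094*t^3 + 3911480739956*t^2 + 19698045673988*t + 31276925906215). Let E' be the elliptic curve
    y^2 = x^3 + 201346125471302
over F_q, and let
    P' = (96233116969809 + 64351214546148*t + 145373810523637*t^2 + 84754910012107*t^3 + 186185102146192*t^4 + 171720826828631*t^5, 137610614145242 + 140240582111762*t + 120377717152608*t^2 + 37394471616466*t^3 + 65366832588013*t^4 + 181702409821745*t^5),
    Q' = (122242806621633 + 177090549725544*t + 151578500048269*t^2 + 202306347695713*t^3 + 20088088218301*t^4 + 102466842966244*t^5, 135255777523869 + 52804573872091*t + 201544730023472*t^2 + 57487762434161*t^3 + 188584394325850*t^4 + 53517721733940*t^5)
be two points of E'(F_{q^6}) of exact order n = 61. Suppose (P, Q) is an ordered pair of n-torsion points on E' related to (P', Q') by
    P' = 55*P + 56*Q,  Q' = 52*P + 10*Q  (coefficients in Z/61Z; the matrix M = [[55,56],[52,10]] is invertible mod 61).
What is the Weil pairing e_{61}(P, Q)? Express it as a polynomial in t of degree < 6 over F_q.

42510154334519 + 30750317854974*t + 165103075539554*t^2 + 24000754248720*t^3 + 192395295491117*t^4 + 63833762068854*t^5

The 61-Weil pairing on E[61] over F_{217403027161861} is alternating-bilinear: e_{61}(P',Q') = e_{61}(P,Q)^det(M).
Hence e(P,Q) = e(P',Q')^{18} where 18 = 17^{-1} mod 61.
Double-and-add over 111101: 6-1 doublings, 5-1 additions; each step l_{T,T}/v_{2T} or l_{T,P'}/v at Q'+S for random S.
The quotient is 161980711800571 + 190429400281432*t + 25126351083898*t^2 + 196557017231640*t^3 + 127436520970398*t^4 + 47995069965671*t^5.
(161980711800571 + 190429400281432*t + 25126351083898*t^2 + 196557017231640*t^3 + 127436520970398*t^4 + 47995069965671*t^5)^{18} mod (217403027161861,f) = 42510154334519 + 30750317854974*t + 165103075539554*t^2 + 24000754248720*t^3 + 192395295491117*t^4 + 63833762068854*t^5.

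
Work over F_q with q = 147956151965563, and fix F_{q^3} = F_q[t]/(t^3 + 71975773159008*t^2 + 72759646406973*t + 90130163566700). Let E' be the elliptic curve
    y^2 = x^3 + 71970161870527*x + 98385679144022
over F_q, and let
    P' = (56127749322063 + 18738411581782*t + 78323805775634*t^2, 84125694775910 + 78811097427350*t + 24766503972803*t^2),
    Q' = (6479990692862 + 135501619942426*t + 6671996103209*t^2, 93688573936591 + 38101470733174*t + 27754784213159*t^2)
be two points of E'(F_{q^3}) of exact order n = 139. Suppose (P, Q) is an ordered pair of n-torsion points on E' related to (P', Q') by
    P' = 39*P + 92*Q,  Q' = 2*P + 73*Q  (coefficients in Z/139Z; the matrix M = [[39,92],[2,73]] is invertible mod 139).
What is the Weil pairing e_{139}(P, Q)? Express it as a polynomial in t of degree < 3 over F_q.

Under M = [[39,92],[2,73]] in GL_2(Z/139), e_{139}(P',Q') = e_{139}(P,Q)^(39*73-92*2 mod 139).
Inverting 22 mod 139: 19. Thus e_{139}(P,Q) = e(P',Q')^{19}.
Run Miller on y^2=x^3+71970161870527*x+98385679144022 over F_{147956151965563}: ladder 10001011 (8 bits); e = f_P(D_Q)/f_Q(D_P).
Miller gives e_{139}(P',Q') = 1073355882575 + 28341075180666*t + 42572614170946*t^2 in F_{147956151965563^3}.
Raise to 19: e(P,Q) = 140204205365642 + 108985899054289*t + 88002496485656*t^2 in mu_{139}.

140204205365642 + 108985899054289*t + 88002496485656*t^2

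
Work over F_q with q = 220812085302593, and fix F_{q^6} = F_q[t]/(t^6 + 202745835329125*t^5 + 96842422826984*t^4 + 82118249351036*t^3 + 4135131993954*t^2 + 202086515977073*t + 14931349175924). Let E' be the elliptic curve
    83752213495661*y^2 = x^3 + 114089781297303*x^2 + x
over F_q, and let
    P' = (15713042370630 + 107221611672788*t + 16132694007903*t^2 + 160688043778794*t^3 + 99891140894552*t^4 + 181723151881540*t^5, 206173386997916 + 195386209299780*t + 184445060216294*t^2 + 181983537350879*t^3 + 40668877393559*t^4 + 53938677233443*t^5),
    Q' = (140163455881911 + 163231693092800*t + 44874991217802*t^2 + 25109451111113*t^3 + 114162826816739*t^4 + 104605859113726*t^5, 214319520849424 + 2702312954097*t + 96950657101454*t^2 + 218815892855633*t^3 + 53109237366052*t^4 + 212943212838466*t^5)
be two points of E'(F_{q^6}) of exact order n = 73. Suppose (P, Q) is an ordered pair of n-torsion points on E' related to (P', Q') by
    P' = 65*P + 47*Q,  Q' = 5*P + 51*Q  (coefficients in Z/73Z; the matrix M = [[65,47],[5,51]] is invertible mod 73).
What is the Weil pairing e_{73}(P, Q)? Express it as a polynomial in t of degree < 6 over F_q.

e_{73}(aP+bQ,cP+dQ) = e_{73}(P,Q)^(ad-bc); with (a,b,c,d)=(65,47,5,51) this gives the det-73 law.
Hence e(P,Q) = e(P',Q')^{47} where 47 = 14^{-1} mod 73.
Set x_W=18888820544529*u+65970957123100, y_W=18888820544529*v; then E': y_W^2=x_W^3+140022127843555*x_W.
Double-and-add over 1001001: 7-1 doublings, 3-1 additions; each step l_{T,T}/v_{2T} or l_{T,P'}/v at Q'+S for random S.
e_{73}(P',Q') = 144299030353864 + 46842453717316*t + 10753287721735*t^2 + 131667380400643*t^3 + 79105748169400*t^4 + 96323378210556*t^5.
Thus e_{73}(P,Q) = 10338683614255 + 88476848972889*t + 67369957656129*t^2 + 155001041334140*t^3 + 58177517050058*t^4 + 144447228733348*t^5.

10338683614255 + 88476848972889*t + 67369957656129*t^2 + 155001041334140*t^3 + 58177517050058*t^4 + 144447228733348*t^5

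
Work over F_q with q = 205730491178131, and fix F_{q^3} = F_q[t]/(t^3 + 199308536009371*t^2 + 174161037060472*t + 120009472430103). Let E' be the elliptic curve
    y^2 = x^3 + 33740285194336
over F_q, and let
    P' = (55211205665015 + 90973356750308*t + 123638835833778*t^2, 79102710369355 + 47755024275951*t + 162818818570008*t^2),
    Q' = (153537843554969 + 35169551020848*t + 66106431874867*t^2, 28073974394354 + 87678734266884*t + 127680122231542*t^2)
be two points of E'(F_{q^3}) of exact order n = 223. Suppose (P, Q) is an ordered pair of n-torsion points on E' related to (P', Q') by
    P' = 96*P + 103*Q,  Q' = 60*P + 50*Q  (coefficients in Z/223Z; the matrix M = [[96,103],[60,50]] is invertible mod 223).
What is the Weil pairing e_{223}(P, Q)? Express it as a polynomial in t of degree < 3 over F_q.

e_{223}(aP+bQ,cP+dQ) = e_{223}(P,Q)^(ad-bc); with (a,b,c,d)=(96,103,60,50) this gives the det-223 law.
96*50 - 103*60 = -1380; reduced mod 223: det = 181, inverse 69.
Double-and-add over 11011111: 8-1 doublings, 7-1 additions; each step l_{T,T}/v_{2T} or l_{T,P'}/v at Q'+S for random S.
The quotient is 119106047408860 + 63378692028558*t + 118941931390512*t^2.
Finally e_{223}(P,Q) = 192937626381305 + 150098722318149*t + 167144445072649*t^2.

192937626381305 + 150098722318149*t + 167144445072649*t^2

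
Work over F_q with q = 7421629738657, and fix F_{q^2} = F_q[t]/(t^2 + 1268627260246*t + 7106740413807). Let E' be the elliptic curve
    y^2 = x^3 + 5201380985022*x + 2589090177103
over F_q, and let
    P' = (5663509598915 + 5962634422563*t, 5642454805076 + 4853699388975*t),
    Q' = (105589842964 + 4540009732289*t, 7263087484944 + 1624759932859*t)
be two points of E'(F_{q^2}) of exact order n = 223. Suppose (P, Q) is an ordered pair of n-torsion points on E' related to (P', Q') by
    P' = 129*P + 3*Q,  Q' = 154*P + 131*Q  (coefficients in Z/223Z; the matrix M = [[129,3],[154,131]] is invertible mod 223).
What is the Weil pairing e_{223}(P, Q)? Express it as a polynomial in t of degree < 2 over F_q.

4887195045069 + 5852676246623*t

e_{223}(aP+bQ,cP+dQ) = e_{223}(P,Q)^(ad-bc); with (a,b,c,d)=(129,3,154,131) this gives the det-223 law.
det M = 129*131 - 3*154 = 16437 = 158 (mod 223); 158^{-1} = 24 (mod 223).
Build f_{223,P'} and f_{223,Q'} via the 8-bit ladder of 223=11011111_2; evaluate at shifted divisors; quotient in F_{7421629738657^2}.
f_P(D_Q)/f_Q(D_P) = 7305319010756 + 1731257205615*t.
Thus e_{223}(P,Q) = 4887195045069 + 5852676246623*t.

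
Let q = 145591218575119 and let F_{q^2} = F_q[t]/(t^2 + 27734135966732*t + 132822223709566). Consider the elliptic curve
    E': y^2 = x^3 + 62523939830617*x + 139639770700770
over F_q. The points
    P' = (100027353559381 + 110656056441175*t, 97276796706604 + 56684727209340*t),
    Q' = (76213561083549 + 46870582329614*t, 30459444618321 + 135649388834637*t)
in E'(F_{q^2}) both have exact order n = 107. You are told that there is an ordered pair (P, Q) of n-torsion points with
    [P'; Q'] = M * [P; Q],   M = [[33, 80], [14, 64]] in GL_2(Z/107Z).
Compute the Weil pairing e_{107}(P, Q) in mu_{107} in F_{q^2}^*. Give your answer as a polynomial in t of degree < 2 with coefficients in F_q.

Since e_{107}(P,P)=e_{107}(Q,Q)=1 and e_{107}(Q,P)=e_{107}(P,Q)^{-1}, expanding e_{107}(33*P + 80*Q,14*P + 64*Q) leaves e(P,Q)^det(M).
Hence e(P,Q) = e(P',Q')^{48} where 48 = 29^{-1} mod 107.
n = 107 = (1101011)_2 (7 bits, wt 5); accumulate f_{107,P'}(Q'+S)/f_{107,P'}(S) along the 6-step ladder.
Result: e(P',Q') = 40860330076822 + 113889216913275*t.
e_{107}(P,Q) = (40860330076822 + 113889216913275*t)^{48} = 115855952243500 + 53948842087859*t.

115855952243500 + 53948842087859*t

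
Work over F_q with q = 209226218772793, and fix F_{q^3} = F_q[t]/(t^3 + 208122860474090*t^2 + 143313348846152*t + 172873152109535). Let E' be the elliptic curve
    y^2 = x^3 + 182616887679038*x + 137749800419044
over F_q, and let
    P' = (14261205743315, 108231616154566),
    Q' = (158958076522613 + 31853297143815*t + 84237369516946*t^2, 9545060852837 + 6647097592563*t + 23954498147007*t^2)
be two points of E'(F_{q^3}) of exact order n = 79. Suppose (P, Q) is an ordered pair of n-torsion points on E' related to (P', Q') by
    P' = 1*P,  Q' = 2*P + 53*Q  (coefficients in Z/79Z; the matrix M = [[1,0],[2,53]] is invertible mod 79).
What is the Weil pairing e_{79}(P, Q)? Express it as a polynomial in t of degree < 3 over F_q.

Alternating bilinearity on E[79] (values in mu_{79} in F_{209226218772793^3}) gives e(P',Q') = e(P,Q)^det(M).
det(M) mod 79 = 53; its inverse in (Z/79)^* is 3 (check: 53*3 mod 79 = 1).
Double-and-add over 1001111: 7-1 doublings, 5-1 additions; each step l_{T,T}/v_{2T} or l_{T,P'}/v at Q'+S for random S.
f_P(D_Q)/f_Q(D_P) = 107948574340768 + 29536886801871*t + 201040784429537*t^2.
Raise to 3: e(P,Q) = 121663649312340 + 67978799406648*t + 115731756912129*t^2 in mu_{79}.

121663649312340 + 67978799406648*t + 115731756912129*t^2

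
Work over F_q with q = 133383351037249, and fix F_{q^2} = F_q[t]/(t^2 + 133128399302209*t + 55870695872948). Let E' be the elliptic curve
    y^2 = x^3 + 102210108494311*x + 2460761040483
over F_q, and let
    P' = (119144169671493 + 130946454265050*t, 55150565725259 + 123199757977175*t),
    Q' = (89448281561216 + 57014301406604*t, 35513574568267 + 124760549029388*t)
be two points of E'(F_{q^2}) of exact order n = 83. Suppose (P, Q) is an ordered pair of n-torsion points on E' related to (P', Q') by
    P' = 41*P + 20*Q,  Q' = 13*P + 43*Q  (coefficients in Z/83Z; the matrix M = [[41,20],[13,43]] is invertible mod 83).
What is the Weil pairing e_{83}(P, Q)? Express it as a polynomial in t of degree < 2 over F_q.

Under M = [[41,20],[13,43]] in GL_2(Z/83), e_{83}(P',Q') = e_{83}(P,Q)^(41*43-20*13 mod 83).
det M = 41*43 - 20*13 = 1503 = 9 (mod 83); 9^{-1} = 37 (mod 83).
Double-and-add over 1010011: 7-1 doublings, 4-1 additions; each step l_{T,T}/v_{2T} or l_{T,P'}/v at Q'+S for random S.
The quotient is 2661051975959 + 11134045187691*t.
Raise to 37: e(P,Q) = 79743023944619 + 49678982252316*t in mu_{83}.

79743023944619 + 49678982252316*t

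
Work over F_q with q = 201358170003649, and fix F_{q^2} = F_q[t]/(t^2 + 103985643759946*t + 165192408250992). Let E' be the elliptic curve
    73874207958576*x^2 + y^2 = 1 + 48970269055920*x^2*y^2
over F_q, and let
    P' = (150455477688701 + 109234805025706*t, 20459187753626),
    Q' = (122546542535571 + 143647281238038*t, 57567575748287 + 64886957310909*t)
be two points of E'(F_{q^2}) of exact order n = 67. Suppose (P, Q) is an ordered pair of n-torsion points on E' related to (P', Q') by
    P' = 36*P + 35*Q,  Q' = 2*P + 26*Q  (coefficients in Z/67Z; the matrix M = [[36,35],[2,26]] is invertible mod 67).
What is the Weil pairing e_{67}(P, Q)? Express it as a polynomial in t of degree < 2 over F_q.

79389666100509 + 47358474010077*t

Alternating bilinearity on E[67] (values in mu_{67} in F_{201358170003649^2}) gives e(P',Q') = e(P,Q)^det(M).
36*26 - 35*2 = 866; reduced mod 67: det = 62, inverse 40.
Map (x,y)_Ed via u=(1+y)/(1-y), v=(1+y)/((1-y)x) to Montgomery A=43192770827758,B=95730789171274; then to (a',b')=(143973830880201,63331227875371).
n = 67 = (1000011)_2 (7 bits, wt 3); accumulate f_{67,P'}(Q'+S)/f_{67,P'}(S) along the 6-step ladder.
The quotient is 128028285827059 + 2960089240765*t.
Finally e_{67}(P,Q) = 79389666100509 + 47358474010077*t.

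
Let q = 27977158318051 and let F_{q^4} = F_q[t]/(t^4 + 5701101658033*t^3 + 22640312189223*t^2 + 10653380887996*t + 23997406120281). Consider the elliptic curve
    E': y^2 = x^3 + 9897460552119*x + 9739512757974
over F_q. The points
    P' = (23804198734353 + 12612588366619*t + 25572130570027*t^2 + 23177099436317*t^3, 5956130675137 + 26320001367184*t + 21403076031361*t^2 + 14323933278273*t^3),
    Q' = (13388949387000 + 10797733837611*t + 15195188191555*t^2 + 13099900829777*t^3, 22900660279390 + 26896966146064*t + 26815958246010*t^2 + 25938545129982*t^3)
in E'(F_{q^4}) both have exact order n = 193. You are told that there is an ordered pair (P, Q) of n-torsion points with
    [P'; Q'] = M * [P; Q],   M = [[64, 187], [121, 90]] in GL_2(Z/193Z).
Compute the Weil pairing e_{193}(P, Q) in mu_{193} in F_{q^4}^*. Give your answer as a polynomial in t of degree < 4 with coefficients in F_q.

15891830099499 + 3039021781063*t + 10993156009770*t^2 + 20895928285398*t^3

Under M = [[64,187],[121,90]] in GL_2(Z/193), e_{193}(P',Q') = e_{193}(P,Q)^(64*90-187*121 mod 193).
Inverting 117 mod 193: 33. Thus e_{193}(P,Q) = e(P',Q')^{33}.
Run Miller on y^2=x^3+9897460552119*x+9739512757974 over F_{27977158318051}: ladder 11000001 (8 bits); e = f_P(D_Q)/f_Q(D_P).
So e_{193}(P',Q') = 6680229086462 + 4421647909080*t + 7078971229011*t^2 + 6127666180945*t^3.
Finally e_{193}(P,Q) = 15891830099499 + 3039021781063*t + 10993156009770*t^2 + 20895928285398*t^3.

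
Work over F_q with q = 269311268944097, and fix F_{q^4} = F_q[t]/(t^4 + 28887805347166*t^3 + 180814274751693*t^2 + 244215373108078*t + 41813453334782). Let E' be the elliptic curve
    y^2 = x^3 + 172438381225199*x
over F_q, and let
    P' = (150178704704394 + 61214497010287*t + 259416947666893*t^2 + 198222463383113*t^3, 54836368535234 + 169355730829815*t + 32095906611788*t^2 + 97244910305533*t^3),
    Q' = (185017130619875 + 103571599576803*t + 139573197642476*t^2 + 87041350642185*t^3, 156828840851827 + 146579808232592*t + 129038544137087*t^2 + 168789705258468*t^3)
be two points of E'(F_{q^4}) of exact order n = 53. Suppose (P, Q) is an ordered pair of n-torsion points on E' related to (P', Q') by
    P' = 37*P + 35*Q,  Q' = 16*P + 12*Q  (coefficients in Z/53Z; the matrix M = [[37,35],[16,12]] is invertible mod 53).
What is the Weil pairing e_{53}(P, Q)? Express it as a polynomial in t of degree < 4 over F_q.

157527938412349 + 265633727457480*t + 16524937264174*t^2 + 227133024178495*t^3

Under M = [[37,35],[16,12]] in GL_2(Z/53), e_{53}(P',Q') = e_{53}(P,Q)^(37*12-35*16 mod 53).
det(M) mod 53 = 43; its inverse in (Z/53)^* is 37 (check: 43*37 mod 53 = 1).
Run Miller on y^2=x^3+172438381225199*x over F_{269311268944097}: ladder 110101 (6 bits); e = f_P(D_Q)/f_Q(D_P).
Miller gives e_{53}(P',Q') = 201720489255542 + 246282374734589*t + 109050246633154*t^2 + 185031987624034*t^3 in F_{269311268944097^4}.
Raise to 37: e(P,Q) = 157527938412349 + 265633727457480*t + 16524937264174*t^2 + 227133024178495*t^3 in mu_{53}.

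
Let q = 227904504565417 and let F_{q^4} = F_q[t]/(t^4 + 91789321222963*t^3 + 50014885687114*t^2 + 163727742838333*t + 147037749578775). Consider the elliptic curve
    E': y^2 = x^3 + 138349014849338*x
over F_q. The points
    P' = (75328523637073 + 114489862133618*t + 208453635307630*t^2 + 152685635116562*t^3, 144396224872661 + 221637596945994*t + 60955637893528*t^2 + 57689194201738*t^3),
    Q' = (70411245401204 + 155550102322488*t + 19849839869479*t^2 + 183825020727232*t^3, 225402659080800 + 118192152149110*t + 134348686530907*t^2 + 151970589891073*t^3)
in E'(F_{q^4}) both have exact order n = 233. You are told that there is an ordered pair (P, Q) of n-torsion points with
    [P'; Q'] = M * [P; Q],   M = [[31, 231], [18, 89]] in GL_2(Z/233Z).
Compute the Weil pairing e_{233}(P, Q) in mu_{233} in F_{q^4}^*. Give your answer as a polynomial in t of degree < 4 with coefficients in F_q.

e_{233} is bilinear + alternating on E[233], so e_{233}(31*P + 231*Q, 18*P + 89*Q) = e_{233}(P,Q)^(31*89-231*18).
So e_{233}(P,Q) = e_{233}(P',Q')^{232}, since 232*232 = 1 mod 233.
8-bit Miller (11101001) on E'/F_{227904504565417} with a'=138349014849338, b'=0: accumulate tangent/chord ratios at Q'+S and P'+S'.
The quotient is 115327091766873 + 114541022345483*t + 154505309266110*t^2 + 127351128993980*t^3.
(115327091766873 + 114541022345483*t + 154505309266110*t^2 + 127351128993980*t^3)^{232} mod (227904504565417,f) = 43355920628243 + 202026008119069*t + 36341028083348*t^2 + 100839318275753*t^3.

43355920628243 + 202026008119069*t + 36341028083348*t^2 + 100839318275753*t^3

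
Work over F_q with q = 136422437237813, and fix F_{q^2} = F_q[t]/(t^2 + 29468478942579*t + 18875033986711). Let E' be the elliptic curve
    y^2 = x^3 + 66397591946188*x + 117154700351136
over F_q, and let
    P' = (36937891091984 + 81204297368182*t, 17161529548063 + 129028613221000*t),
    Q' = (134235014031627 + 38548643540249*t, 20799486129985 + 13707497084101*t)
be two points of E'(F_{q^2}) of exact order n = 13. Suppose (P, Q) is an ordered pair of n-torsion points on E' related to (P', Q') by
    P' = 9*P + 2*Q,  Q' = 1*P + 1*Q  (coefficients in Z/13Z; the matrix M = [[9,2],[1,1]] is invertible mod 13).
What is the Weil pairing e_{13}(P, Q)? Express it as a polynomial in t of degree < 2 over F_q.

e_{13} is bilinear + alternating on E[13], so e_{13}(9*P + 2*Q, 1*P + 1*Q) = e_{13}(P,Q)^(9*1-2*1).
Inverting 7 mod 13: 2. Thus e_{13}(P,Q) = e(P',Q')^{2}.
Double-and-add over 1101: 4-1 doublings, 3-1 additions; each step l_{T,T}/v_{2T} or l_{T,P'}/v at Q'+S for random S.
Result: e(P',Q') = 7559423258783 + 61188895226731*t.
e_{13}(P,Q) = (7559423258783 + 61188895226731*t)^{2} = 53524330946502 + 59016140968966*t.

53524330946502 + 59016140968966*t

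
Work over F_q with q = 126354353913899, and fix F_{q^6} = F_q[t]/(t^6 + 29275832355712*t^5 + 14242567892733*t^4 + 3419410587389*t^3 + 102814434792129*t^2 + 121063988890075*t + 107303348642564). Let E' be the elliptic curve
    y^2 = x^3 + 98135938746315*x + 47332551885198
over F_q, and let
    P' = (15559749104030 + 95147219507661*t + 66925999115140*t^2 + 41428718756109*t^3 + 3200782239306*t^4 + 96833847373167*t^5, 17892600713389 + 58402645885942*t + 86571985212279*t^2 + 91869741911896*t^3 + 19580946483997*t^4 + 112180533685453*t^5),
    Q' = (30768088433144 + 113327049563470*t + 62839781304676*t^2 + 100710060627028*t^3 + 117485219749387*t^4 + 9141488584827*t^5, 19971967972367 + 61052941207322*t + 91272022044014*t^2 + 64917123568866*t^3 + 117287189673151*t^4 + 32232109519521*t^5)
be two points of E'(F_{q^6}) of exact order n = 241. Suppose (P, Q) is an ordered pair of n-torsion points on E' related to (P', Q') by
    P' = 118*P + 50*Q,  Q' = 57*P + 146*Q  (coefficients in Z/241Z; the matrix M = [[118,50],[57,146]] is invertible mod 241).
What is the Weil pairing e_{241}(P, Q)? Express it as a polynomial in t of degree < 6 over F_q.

The 241-Weil pairing on E[241] over F_{126354353913899} is alternating-bilinear: e_{241}(P',Q') = e_{241}(P,Q)^det(M).
Hence e(P,Q) = e(P',Q')^{144} where 144 = 159^{-1} mod 241.
Double-and-add over 11110001: 8-1 doublings, 5-1 additions; each step l_{T,T}/v_{2T} or l_{T,P'}/v at Q'+S for random S.
The quotient is 27688982369787 + 101393977977005*t + 29433875251992*t^2 + 12114751507970*t^3 + 99607411474584*t^4 + 118631704985916*t^5.
Raise to 144: e(P,Q) = 67937752409629 + 111119308918740*t + 80392723683691*t^2 + 54625945999881*t^3 + 109291846827649*t^4 + 15384217252757*t^5 in mu_{241}.

67937752409629 + 111119308918740*t + 80392723683691*t^2 + 54625945999881*t^3 + 109291846827649*t^4 + 15384217252757*t^5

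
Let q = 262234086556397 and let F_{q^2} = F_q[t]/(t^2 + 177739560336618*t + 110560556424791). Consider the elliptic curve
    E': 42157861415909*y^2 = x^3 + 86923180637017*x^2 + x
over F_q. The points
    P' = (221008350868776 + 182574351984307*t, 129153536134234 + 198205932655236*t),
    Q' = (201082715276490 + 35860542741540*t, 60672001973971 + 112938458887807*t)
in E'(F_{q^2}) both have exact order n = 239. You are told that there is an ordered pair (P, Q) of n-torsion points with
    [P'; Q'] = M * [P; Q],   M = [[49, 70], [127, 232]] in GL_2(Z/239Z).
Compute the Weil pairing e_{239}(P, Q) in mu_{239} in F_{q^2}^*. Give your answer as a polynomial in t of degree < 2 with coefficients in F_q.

10819670554572 + 221867675203414*t

Since e_{239}(P,P)=e_{239}(Q,Q)=1 and e_{239}(Q,P)=e_{239}(P,Q)^{-1}, expanding e_{239}(49*P + 70*Q,127*P + 232*Q) leaves e(P,Q)^det(M).
det M = 49*232 - 70*127 = 2478 = 88 (mod 239); 88^{-1} = 220 (mod 239).
Undo Montgomery via alpha=133542197212757, beta=40206741089437: (a',b')=(162171734551813,102603125767158) over F_{262234086556397}.
Run Miller on y^2=x^3+162171734551813*x+102603125767158 over F_{262234086556397}: ladder 11101111 (8 bits); e = f_P(D_Q)/f_Q(D_P).
Result: e(P',Q') = 40414209092707 + 159056493889535*t.
Thus e_{239}(P,Q) = 10819670554572 + 221867675203414*t.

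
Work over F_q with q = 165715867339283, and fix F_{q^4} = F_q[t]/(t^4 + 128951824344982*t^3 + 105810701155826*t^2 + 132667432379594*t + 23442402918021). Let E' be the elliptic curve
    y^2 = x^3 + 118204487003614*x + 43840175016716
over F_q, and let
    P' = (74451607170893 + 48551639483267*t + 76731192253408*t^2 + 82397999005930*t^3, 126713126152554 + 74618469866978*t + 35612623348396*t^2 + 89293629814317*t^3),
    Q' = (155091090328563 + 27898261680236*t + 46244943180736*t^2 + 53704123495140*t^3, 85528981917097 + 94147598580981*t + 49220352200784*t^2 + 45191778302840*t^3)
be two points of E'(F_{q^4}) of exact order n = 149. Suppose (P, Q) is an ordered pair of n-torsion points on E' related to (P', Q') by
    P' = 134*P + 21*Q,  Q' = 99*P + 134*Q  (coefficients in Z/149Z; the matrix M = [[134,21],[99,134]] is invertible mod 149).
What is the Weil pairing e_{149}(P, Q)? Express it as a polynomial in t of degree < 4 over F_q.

Since e_{149}(P,P)=e_{149}(Q,Q)=1 and e_{149}(Q,P)=e_{149}(P,Q)^{-1}, expanding e_{149}(134*P + 21*Q,99*P + 134*Q) leaves e(P,Q)^det(M).
det M = 134*134 - 21*99 = 15877 = 83 (mod 149); 83^{-1} = 79 (mod 149).
8-bit Miller (10010101) on E'/F_{165715867339283} with a'=118204487003614, b'=43840175016716: accumulate tangent/chord ratios at Q'+S and P'+S'.
f_P(D_Q)/f_Q(D_P) = 165715531819579 + 88449299374961*t + 133021959218436*t^2 + 155904425046618*t^3.
Finally e_{149}(P,Q) = 76231226525327 + 78016091311271*t + 138585139684927*t^2 + 160303343443392*t^3.

76231226525327 + 78016091311271*t + 138585139684927*t^2 + 160303343443392*t^3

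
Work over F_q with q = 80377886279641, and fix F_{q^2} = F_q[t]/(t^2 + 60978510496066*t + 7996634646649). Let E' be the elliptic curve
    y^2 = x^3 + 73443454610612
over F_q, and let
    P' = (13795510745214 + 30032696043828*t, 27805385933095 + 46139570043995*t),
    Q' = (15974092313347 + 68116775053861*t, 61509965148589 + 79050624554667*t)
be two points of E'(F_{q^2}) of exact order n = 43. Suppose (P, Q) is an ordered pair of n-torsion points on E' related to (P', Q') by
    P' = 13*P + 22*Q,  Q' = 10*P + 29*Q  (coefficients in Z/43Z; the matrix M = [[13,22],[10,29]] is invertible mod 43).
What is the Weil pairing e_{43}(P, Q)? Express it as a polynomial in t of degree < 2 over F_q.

57393993989047 + 79562620856*t

e_{43} is bilinear + alternating on E[43], so e_{43}(13*P + 22*Q, 10*P + 29*Q) = e_{43}(P,Q)^(13*29-22*10).
Inverting 28 mod 43: 20. Thus e_{43}(P,Q) = e(P',Q')^{20}.
n = 43 = (101011)_2 (6 bits, wt 4); accumulate f_{43,P'}(Q'+S)/f_{43,P'}(S) along the 5-step ladder.
The quotient is 20013511187339 + 69632416010393*t.
Finally e_{43}(P,Q) = 57393993989047 + 79562620856*t.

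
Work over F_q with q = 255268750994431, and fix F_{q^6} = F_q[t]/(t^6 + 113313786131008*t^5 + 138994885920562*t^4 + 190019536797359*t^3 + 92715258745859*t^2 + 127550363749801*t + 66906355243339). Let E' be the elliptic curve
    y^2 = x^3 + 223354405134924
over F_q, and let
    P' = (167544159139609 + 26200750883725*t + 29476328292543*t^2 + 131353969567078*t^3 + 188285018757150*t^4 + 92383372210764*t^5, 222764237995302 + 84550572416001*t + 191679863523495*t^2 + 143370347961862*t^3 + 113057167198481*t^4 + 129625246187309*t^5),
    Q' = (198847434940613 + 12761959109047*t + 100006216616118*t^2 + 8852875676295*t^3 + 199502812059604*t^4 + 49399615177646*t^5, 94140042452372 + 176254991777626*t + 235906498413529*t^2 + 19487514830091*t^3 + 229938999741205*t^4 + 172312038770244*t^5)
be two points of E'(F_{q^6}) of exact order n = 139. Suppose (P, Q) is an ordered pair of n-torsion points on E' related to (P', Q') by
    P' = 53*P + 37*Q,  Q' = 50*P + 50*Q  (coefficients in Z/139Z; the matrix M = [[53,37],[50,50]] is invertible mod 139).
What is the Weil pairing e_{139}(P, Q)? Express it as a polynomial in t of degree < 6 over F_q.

69489309581387 + 68271545365620*t + 17011118264918*t^2 + 119664385681028*t^3 + 187028017224862*t^4 + 170698480931093*t^5

Alternating bilinearity on E[139] (values in mu_{139} in F_{255268750994431^6}) gives e(P',Q') = e(P,Q)^det(M).
det(M) mod 139 = 105; its inverse in (Z/139)^* is 94 (check: 105*94 mod 139 = 1).
Build f_{139,P'} and f_{139,Q'} via the 8-bit ladder of 139=10001011_2; evaluate at shifted divisors; quotient in F_{255268750994431^6}.
f_P(D_Q)/f_Q(D_P) = 9933968697288 + 69933341581206*t + 216632734100615*t^2 + 216801720925931*t^3 + 32601098032328*t^4 + 83700905572509*t^5.
Thus e_{139}(P,Q) = 69489309581387 + 68271545365620*t + 17011118264918*t^2 + 119664385681028*t^3 + 187028017224862*t^4 + 170698480931093*t^5.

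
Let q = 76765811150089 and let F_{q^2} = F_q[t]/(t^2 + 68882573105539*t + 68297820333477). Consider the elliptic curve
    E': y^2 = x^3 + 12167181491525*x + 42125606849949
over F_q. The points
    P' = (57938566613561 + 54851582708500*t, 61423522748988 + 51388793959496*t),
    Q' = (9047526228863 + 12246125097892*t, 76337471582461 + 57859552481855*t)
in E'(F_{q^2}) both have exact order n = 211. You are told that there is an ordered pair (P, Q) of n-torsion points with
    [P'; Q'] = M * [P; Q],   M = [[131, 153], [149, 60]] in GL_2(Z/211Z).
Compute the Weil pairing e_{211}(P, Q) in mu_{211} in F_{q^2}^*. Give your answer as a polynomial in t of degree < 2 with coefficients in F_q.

41222169714635 + 40227768343752*t

e_{211}(aP+bQ,cP+dQ) = e_{211}(P,Q)^(ad-bc); with (a,b,c,d)=(131,153,149,60) this gives the det-211 law.
det(M) mod 211 = 44; its inverse in (Z/211)^* is 24 (check: 44*24 mod 211 = 1).
Double-and-add over 11010011: 8-1 doublings, 5-1 additions; each step l_{T,T}/v_{2T} or l_{T,P'}/v at Q'+S for random S.
f_P(D_Q)/f_Q(D_P) = 10761990840636 + 69539425489712*t.
Thus e_{211}(P,Q) = 41222169714635 + 40227768343752*t.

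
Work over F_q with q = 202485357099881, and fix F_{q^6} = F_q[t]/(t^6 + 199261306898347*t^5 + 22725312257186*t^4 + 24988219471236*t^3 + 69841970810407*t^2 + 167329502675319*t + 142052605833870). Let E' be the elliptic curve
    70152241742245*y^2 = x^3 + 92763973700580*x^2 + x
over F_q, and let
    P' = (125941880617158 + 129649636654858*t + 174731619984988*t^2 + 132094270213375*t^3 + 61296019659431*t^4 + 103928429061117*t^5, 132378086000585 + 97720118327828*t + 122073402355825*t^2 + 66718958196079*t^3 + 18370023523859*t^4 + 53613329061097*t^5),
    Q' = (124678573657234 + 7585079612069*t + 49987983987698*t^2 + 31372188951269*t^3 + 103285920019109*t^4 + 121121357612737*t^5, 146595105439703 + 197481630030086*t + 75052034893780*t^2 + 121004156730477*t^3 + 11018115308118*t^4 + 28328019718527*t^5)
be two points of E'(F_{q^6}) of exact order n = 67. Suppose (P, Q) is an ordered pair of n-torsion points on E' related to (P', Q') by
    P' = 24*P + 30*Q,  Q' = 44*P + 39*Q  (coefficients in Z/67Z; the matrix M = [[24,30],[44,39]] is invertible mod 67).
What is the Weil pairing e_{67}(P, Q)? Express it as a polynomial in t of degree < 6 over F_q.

Alternating bilinearity on E[67] (values in mu_{67} in F_{202485357099881^6}) gives e(P',Q') = e(P,Q)^det(M).
Hence e(P,Q) = e(P',Q')^{41} where 41 = 18^{-1} mod 67.
Montgomery->Weierstrass: x_W = 651661346746*x+194243070166035, y_W=651661346746*y on F_{202485357099881}; lands on y^2=x^3+157495426634570*x+81357719881885.
n = 67 = (1000011)_2 (7 bits, wt 3); accumulate f_{67,P'}(Q'+S)/f_{67,P'}(S) along the 6-step ladder.
f_P(D_Q)/f_Q(D_P) = 124995866962544 + 17823135664563*t + 113654176187861*t^2 + 90160511740685*t^3 + 62081810384481*t^4 + 132641373385985*t^5.
Finally e_{67}(P,Q) = 169259650235694 + 100278415505406*t + 178028519381286*t^2 + 115244659868434*t^3 + 24132051064245*t^4 + 71431471806565*t^5.

169259650235694 + 100278415505406*t + 178028519381286*t^2 + 115244659868434*t^3 + 24132051064245*t^4 + 71431471806565*t^5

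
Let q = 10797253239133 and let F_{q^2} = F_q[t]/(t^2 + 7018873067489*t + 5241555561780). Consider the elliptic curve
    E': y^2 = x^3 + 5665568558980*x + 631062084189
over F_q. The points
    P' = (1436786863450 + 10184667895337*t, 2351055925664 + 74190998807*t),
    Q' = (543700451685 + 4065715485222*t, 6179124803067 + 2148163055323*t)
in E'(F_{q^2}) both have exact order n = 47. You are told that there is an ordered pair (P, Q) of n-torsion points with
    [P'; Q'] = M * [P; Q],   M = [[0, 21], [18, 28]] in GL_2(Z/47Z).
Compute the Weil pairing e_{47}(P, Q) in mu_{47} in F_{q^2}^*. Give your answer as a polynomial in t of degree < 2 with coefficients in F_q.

The 47-Weil pairing on E[47] over F_{10797253239133} is alternating-bilinear: e_{47}(P',Q') = e_{47}(P,Q)^det(M).
0*28 - 21*18 = -378; reduced mod 47: det = 45, inverse 23.
6-bit Miller (101111) on E'/F_{10797253239133} with a'=5665568558980, b'=631062084189: accumulate tangent/chord ratios at Q'+S and P'+S'.
So e_{47}(P',Q') = 6691563423324 + 9251404217166*t.
Finally e_{47}(P,Q) = 7433178815274 + 806308061105*t.

7433178815274 + 806308061105*t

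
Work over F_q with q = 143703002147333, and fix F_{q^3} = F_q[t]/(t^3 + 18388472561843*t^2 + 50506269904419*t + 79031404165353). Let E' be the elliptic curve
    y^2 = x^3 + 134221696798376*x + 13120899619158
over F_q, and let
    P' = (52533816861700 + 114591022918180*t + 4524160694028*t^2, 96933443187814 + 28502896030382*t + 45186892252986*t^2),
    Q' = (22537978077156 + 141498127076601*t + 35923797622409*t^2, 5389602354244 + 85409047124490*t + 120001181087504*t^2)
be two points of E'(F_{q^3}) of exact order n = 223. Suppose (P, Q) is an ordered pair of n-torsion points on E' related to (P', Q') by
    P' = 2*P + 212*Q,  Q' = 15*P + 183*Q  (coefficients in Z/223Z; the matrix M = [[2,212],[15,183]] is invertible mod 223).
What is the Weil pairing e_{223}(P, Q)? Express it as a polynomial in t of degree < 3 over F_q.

11002653958263 + 142125660858245*t + 37186738841841*t^2

The 223-Weil pairing on E[223] over F_{143703002147333} is alternating-bilinear: e_{223}(P',Q') = e_{223}(P,Q)^det(M).
So e_{223}(P,Q) = e_{223}(P',Q')^{21}, since 85*21 = 1 mod 223.
Run Miller on y^2=x^3+134221696798376*x+13120899619158 over F_{143703002147333}: ladder 11011111 (8 bits); e = f_P(D_Q)/f_Q(D_P).
f_P(D_Q)/f_Q(D_P) = 29991811766196 + 41616302454178*t + 70929019468626*t^2.
Thus e_{223}(P,Q) = 11002653958263 + 142125660858245*t + 37186738841841*t^2.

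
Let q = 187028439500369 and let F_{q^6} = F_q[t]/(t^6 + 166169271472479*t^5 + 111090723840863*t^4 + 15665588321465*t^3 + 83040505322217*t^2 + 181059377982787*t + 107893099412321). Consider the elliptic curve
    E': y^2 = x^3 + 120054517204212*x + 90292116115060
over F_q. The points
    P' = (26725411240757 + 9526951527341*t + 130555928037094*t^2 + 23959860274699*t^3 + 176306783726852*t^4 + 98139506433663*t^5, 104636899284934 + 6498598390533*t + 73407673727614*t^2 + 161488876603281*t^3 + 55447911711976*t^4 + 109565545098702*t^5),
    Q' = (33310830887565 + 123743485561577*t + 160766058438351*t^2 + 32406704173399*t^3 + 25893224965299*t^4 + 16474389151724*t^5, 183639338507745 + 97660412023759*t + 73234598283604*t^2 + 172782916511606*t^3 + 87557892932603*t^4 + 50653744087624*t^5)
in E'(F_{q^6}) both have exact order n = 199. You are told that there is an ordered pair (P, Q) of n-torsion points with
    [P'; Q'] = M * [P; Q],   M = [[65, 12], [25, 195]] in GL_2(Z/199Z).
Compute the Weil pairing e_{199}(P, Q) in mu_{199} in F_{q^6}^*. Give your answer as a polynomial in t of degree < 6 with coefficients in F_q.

85669277169465 + 54517709062047*t + 32188817667126*t^2 + 115264311367248*t^3 + 24039200624583*t^4 + 145989444210601*t^5

Alternating bilinearity on E[199] (values in mu_{199} in F_{187028439500369^6}) gives e(P',Q') = e(P,Q)^det(M).
Hence e(P,Q) = e(P',Q')^{156} where 156 = 37^{-1} mod 199.
Double-and-add over 11000111: 8-1 doublings, 5-1 additions; each step l_{T,T}/v_{2T} or l_{T,P'}/v at Q'+S for random S.
Miller gives e_{199}(P',Q') = 118668570610269 + 128371704594809*t + 181227917863513*t^2 + 169780015491996*t^3 + 16155718514230*t^4 + 67780187705650*t^5 in F_{187028439500369^6}.
Hence e(P,Q) = 85669277169465 + 54517709062047*t + 32188817667126*t^2 + 115264311367248*t^3 + 24039200624583*t^4 + 145989444210601*t^5 in F_{187028439500369^6}^*.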